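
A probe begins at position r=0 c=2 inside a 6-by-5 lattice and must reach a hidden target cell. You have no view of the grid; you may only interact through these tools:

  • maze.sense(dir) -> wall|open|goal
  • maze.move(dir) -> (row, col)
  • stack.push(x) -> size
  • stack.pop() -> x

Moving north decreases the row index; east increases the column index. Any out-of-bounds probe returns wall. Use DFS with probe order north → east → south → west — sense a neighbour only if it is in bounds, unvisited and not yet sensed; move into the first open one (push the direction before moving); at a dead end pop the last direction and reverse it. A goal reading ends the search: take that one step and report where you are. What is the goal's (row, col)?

# maze.sense(dir=east) : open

# stack.push(x=east) : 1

# maze.move(dir=east) : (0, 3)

# maze.sense(dir=east) : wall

# maze.sense(dir=south) : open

# stack.push(x=south) : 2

# maze.move(dir=south) : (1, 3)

# maze.sense(dir=east) : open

# stack.push(x=east) : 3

# maze.move(dir=east) : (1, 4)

# maze.sense(dir=south) : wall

# stack.pop() : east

# maze.move(dir=west) : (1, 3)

# maze.sense(dir=south) : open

# stack.push(x=south) : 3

# maze.move(dir=south) : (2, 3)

# maze.sense(dir=south) : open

# stack.push(x=south) : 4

# maze.move(dir=south) : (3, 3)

# maze.sense(dir=east) : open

# stack.push(x=east) : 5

# maze.move(dir=east) : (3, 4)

# maze.sense(dir=south) : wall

# stack.pop() : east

# maze.move(dir=west) : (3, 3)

# maze.sense(dir=south) : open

# stack.push(x=south) : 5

# maze.move(dir=south) : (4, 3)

# maze.sense(dir=south) : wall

# maze.sense(dir=west) : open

# stack.push(x=west) : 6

# maze.move(dir=west) : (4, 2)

# maze.sense(dir=north) : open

# stack.push(x=north) : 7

# maze.move(dir=north) : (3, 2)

# maze.sense(dir=north) : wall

# maze.sense(dir=west) : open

# stack.push(x=west) : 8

# maze.move(dir=west) : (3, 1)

# maze.sense(dir=north) : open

# stack.push(x=north) : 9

# maze.move(dir=north) : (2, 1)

# maze.sense(dir=north) : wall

# maze.sense(dir=west) : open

# stack.push(x=west) : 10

# maze.move(dir=west) : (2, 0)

# maze.sense(dir=north) : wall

# maze.sense(dir=south) : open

# stack.push(x=south) : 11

# maze.move(dir=south) : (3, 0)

# maze.sense(dir=south) : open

# stack.push(x=south) : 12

# maze.move(dir=south) : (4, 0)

# maze.sense(dir=east) : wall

# maze.sense(dir=south) : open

# stack.push(x=south) : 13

# maze.move(dir=south) : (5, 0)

# maze.sense(dir=east) : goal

# maze.move(dir=east) : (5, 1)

Answer: (5, 1)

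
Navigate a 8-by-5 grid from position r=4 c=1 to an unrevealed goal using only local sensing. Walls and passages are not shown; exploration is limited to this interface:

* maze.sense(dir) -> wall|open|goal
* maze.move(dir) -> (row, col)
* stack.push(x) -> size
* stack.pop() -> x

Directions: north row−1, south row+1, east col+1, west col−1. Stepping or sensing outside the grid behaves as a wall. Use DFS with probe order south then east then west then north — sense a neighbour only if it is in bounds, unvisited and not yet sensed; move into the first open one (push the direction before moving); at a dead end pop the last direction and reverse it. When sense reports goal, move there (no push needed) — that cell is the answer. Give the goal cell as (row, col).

Action: maze.sense[south]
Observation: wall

Action: maze.sense[east]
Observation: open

Action: stack.push[east]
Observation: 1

Action: maze.move[east]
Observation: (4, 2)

Action: maze.sense[south]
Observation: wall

Action: maze.sense[east]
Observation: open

Action: stack.push[east]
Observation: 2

Action: maze.move[east]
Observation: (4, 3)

Action: maze.sense[south]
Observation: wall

Action: maze.sense[east]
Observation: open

Action: stack.push[east]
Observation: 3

Action: maze.move[east]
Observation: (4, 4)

Action: maze.sense[south]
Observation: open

Action: stack.push[south]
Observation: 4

Action: maze.move[south]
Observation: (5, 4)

Action: maze.sense[south]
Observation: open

Action: stack.push[south]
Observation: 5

Action: maze.move[south]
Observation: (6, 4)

Action: maze.sense[south]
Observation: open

Action: stack.push[south]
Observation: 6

Action: maze.move[south]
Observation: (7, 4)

Action: maze.sense[west]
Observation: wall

Action: stack.pop[]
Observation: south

Action: maze.move[north]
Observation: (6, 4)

Action: maze.sense[west]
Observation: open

Action: stack.push[west]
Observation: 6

Action: maze.move[west]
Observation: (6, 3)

Action: maze.sense[west]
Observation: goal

Action: maze.move[west]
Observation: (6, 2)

Answer: (6, 2)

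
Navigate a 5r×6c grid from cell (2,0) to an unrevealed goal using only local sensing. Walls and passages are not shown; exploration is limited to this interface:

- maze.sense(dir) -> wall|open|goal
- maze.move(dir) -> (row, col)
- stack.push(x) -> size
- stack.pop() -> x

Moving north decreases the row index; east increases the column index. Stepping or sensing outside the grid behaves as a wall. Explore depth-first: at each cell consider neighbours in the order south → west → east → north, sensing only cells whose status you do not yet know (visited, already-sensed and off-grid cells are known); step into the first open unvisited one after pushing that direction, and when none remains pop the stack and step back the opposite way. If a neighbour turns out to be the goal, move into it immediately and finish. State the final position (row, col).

I use maze.sense with south, — result: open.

I call stack.push with south, and observe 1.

Next I call maze.move with south, and see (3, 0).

Calling maze.sense with south, : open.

Now I run stack.push with south, and observe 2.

Now I run maze.move with south, yielding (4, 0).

I try maze.sense with east, → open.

I use stack.push with east, which returns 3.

Next I call maze.move with east, and observe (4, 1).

Invoking maze.sense with east, and get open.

I call stack.push with east, giving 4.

Now I run maze.move with east, — result: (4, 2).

Calling maze.sense with east, : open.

I invoke stack.push with east, and observe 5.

I try maze.move with east, — result: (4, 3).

Calling maze.sense with east, and observe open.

I call stack.push with east, and get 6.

Invoking maze.move with east, yielding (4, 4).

Calling maze.sense with east, : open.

I call stack.push with east, and see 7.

Now I run maze.move with east, giving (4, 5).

Next I call maze.sense with north, — result: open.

Invoking stack.push with north, giving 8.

I call maze.move with north, yielding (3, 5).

Using maze.sense with west, which returns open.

I invoke stack.push with west, giving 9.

I run maze.move with west, giving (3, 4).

Calling maze.sense with west, and see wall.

I invoke maze.sense with north, and get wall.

I call stack.pop, → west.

Then maze.move with east, which returns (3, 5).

I call maze.sense with north, and see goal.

I try maze.move with north, — result: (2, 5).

Answer: (2, 5)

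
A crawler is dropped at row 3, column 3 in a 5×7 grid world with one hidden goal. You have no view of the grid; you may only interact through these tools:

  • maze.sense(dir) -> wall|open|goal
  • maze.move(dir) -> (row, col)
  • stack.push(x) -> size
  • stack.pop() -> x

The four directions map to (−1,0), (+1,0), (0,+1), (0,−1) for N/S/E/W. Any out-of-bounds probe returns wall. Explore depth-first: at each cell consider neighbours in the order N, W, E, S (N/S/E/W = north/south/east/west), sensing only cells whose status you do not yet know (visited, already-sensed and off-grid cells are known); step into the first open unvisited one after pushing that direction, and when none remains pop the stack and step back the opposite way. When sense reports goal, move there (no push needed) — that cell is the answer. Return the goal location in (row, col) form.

-> sense(dir→north)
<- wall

-> sense(dir→west)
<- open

-> push(x→west)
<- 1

-> move(dir→west)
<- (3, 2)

-> sense(dir→north)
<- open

-> push(x→north)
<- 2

-> move(dir→north)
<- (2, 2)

-> sense(dir→north)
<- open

-> push(x→north)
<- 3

-> move(dir→north)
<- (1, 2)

-> sense(dir→north)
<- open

-> push(x→north)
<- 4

-> move(dir→north)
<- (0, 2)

-> sense(dir→west)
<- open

-> push(x→west)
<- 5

-> move(dir→west)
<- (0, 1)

-> sense(dir→west)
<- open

-> push(x→west)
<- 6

-> move(dir→west)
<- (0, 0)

-> sense(dir→south)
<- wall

-> pop()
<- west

-> move(dir→east)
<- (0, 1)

-> sense(dir→south)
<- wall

-> pop()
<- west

-> move(dir→east)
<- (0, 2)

-> sense(dir→east)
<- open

-> push(x→east)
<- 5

-> move(dir→east)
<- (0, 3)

-> sense(dir→east)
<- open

-> push(x→east)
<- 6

-> move(dir→east)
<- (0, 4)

-> sense(dir→east)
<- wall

-> sense(dir→south)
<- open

-> push(x→south)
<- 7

-> move(dir→south)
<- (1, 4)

-> sense(dir→west)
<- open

-> push(x→west)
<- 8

-> move(dir→west)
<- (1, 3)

-> pop()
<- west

-> move(dir→east)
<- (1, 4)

-> sense(dir→east)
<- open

-> push(x→east)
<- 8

-> move(dir→east)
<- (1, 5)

-> sense(dir→east)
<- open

-> push(x→east)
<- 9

-> move(dir→east)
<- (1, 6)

-> sense(dir→north)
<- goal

-> move(dir→north)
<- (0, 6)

Answer: (0, 6)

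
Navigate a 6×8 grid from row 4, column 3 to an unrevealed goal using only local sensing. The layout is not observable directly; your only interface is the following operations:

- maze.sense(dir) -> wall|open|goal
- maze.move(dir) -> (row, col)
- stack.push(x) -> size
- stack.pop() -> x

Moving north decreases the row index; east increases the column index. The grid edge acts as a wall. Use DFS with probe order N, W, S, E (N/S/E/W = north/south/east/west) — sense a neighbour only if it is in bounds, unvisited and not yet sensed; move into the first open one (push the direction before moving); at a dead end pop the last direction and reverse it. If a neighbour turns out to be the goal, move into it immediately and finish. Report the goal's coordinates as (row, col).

~$ maze.sense dir=north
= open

~$ stack.push x=north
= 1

~$ maze.move dir=north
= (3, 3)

~$ maze.sense dir=north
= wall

~$ maze.sense dir=west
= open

~$ stack.push x=west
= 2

~$ maze.move dir=west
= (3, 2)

~$ maze.sense dir=north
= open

~$ stack.push x=north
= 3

~$ maze.move dir=north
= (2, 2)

~$ maze.sense dir=north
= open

~$ stack.push x=north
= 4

~$ maze.move dir=north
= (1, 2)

~$ maze.sense dir=north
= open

~$ stack.push x=north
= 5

~$ maze.move dir=north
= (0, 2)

~$ maze.sense dir=west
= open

~$ stack.push x=west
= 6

~$ maze.move dir=west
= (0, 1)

~$ maze.sense dir=west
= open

~$ stack.push x=west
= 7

~$ maze.move dir=west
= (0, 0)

~$ maze.sense dir=south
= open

~$ stack.push x=south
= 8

~$ maze.move dir=south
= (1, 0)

~$ maze.sense dir=south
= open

~$ stack.push x=south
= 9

~$ maze.move dir=south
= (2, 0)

~$ maze.sense dir=south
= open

~$ stack.push x=south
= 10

~$ maze.move dir=south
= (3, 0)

~$ maze.sense dir=south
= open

~$ stack.push x=south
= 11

~$ maze.move dir=south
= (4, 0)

~$ maze.sense dir=south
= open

~$ stack.push x=south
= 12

~$ maze.move dir=south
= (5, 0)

~$ maze.sense dir=east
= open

~$ stack.push x=east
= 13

~$ maze.move dir=east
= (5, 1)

~$ maze.sense dir=north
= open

~$ stack.push x=north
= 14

~$ maze.move dir=north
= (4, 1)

~$ maze.sense dir=north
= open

~$ stack.push x=north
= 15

~$ maze.move dir=north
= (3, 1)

~$ maze.sense dir=north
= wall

~$ stack.pop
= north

~$ maze.move dir=south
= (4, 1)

~$ maze.sense dir=east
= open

~$ stack.push x=east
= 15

~$ maze.move dir=east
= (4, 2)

~$ maze.sense dir=south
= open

~$ stack.push x=south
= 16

~$ maze.move dir=south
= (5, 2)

~$ maze.sense dir=east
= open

~$ stack.push x=east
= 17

~$ maze.move dir=east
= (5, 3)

~$ maze.sense dir=east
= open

~$ stack.push x=east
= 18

~$ maze.move dir=east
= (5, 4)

~$ maze.sense dir=north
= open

~$ stack.push x=north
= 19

~$ maze.move dir=north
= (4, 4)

~$ maze.sense dir=north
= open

~$ stack.push x=north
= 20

~$ maze.move dir=north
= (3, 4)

~$ maze.sense dir=north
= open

~$ stack.push x=north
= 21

~$ maze.move dir=north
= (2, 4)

~$ maze.sense dir=north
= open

~$ stack.push x=north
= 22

~$ maze.move dir=north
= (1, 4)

~$ maze.sense dir=north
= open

~$ stack.push x=north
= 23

~$ maze.move dir=north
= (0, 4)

~$ maze.sense dir=west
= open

~$ stack.push x=west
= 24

~$ maze.move dir=west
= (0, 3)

~$ maze.sense dir=south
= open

~$ stack.push x=south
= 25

~$ maze.move dir=south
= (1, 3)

~$ stack.pop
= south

~$ maze.move dir=north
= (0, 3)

~$ stack.pop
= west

~$ maze.move dir=east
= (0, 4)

~$ maze.sense dir=east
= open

~$ stack.push x=east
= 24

~$ maze.move dir=east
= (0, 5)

~$ maze.sense dir=south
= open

~$ stack.push x=south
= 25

~$ maze.move dir=south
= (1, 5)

~$ maze.sense dir=south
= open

~$ stack.push x=south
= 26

~$ maze.move dir=south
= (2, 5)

~$ maze.sense dir=south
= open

~$ stack.push x=south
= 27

~$ maze.move dir=south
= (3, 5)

~$ maze.sense dir=south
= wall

~$ maze.sense dir=east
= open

~$ stack.push x=east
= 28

~$ maze.move dir=east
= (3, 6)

~$ maze.sense dir=north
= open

~$ stack.push x=north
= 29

~$ maze.move dir=north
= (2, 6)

~$ maze.sense dir=north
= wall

~$ maze.sense dir=east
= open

~$ stack.push x=east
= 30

~$ maze.move dir=east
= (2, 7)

~$ maze.sense dir=north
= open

~$ stack.push x=north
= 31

~$ maze.move dir=north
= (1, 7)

~$ maze.sense dir=north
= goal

~$ maze.move dir=north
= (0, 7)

Answer: (0, 7)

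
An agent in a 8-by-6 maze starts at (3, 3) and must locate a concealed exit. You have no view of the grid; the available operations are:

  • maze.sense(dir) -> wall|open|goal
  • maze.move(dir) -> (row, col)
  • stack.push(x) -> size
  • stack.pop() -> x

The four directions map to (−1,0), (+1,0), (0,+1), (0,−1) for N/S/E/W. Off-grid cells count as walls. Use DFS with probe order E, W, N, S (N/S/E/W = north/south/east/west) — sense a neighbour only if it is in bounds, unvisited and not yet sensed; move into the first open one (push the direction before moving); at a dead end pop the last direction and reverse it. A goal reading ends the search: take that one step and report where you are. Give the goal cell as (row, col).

% sense dir→east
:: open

% push x→east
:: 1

% move dir→east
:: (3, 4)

% sense dir→east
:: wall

% sense dir→north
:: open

% push x→north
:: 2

% move dir→north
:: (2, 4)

% sense dir→east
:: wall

% sense dir→west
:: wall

% sense dir→north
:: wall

% pop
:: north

% move dir→south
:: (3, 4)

% sense dir→south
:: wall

% pop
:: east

% move dir→west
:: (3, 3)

% sense dir→west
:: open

% push x→west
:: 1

% move dir→west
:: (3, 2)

% sense dir→west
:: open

% push x→west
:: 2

% move dir→west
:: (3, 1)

% sense dir→west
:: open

% push x→west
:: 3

% move dir→west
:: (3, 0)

% sense dir→north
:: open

% push x→north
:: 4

% move dir→north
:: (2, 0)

% sense dir→east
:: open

% push x→east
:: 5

% move dir→east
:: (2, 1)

% sense dir→east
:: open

% push x→east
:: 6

% move dir→east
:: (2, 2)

% sense dir→north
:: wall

% pop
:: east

% move dir→west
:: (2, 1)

% sense dir→north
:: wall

% pop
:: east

% move dir→west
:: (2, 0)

% sense dir→north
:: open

% push x→north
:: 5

% move dir→north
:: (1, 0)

% sense dir→north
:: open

% push x→north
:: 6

% move dir→north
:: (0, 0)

% sense dir→east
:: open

% push x→east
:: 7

% move dir→east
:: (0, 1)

% sense dir→east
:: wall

% pop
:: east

% move dir→west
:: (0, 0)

% pop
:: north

% move dir→south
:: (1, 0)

% pop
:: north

% move dir→south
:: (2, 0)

% pop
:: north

% move dir→south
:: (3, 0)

% sense dir→south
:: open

% push x→south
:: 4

% move dir→south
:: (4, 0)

% sense dir→east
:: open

% push x→east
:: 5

% move dir→east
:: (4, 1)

% sense dir→east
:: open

% push x→east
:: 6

% move dir→east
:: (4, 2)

% sense dir→east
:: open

% push x→east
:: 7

% move dir→east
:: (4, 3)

% sense dir→south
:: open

% push x→south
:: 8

% move dir→south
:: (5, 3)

% sense dir→east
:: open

% push x→east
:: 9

% move dir→east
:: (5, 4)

% sense dir→east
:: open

% push x→east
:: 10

% move dir→east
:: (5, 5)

% sense dir→north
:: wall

% sense dir→south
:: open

% push x→south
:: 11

% move dir→south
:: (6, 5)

% sense dir→west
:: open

% push x→west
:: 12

% move dir→west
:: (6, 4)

% sense dir→west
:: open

% push x→west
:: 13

% move dir→west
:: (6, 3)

% sense dir→west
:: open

% push x→west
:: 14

% move dir→west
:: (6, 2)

% sense dir→west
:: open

% push x→west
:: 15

% move dir→west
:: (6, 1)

% sense dir→west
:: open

% push x→west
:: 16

% move dir→west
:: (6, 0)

% sense dir→north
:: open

% push x→north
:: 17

% move dir→north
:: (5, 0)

% sense dir→east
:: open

% push x→east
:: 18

% move dir→east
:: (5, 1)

% sense dir→east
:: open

% push x→east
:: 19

% move dir→east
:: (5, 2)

% pop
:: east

% move dir→west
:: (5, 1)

% pop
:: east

% move dir→west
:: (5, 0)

% pop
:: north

% move dir→south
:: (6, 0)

% sense dir→south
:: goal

% move dir→south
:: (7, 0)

Answer: (7, 0)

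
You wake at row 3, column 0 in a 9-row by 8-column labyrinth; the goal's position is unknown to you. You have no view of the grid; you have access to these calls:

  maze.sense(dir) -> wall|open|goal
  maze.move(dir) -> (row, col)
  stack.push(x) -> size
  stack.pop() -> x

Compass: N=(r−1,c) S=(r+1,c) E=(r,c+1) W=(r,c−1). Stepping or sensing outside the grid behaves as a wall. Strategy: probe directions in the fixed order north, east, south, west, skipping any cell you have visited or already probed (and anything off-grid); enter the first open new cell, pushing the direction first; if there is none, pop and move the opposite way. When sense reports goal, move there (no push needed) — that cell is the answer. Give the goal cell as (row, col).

~$ maze.sense dir→north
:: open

~$ stack.push x→north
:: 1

~$ maze.move dir→north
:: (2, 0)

~$ maze.sense dir→north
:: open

~$ stack.push x→north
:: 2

~$ maze.move dir→north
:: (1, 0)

~$ maze.sense dir→north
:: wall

~$ maze.sense dir→east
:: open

~$ stack.push x→east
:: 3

~$ maze.move dir→east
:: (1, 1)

~$ maze.sense dir→north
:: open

~$ stack.push x→north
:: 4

~$ maze.move dir→north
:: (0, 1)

~$ maze.sense dir→east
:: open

~$ stack.push x→east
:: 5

~$ maze.move dir→east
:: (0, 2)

~$ maze.sense dir→east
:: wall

~$ maze.sense dir→south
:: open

~$ stack.push x→south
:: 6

~$ maze.move dir→south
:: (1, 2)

~$ maze.sense dir→east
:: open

~$ stack.push x→east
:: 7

~$ maze.move dir→east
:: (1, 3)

~$ maze.sense dir→east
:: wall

~$ maze.sense dir→south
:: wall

~$ stack.pop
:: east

~$ maze.move dir→west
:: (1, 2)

~$ maze.sense dir→south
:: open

~$ stack.push x→south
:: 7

~$ maze.move dir→south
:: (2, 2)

~$ maze.sense dir→south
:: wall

~$ maze.sense dir→west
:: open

~$ stack.push x→west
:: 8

~$ maze.move dir→west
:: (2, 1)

~$ maze.sense dir→south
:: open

~$ stack.push x→south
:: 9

~$ maze.move dir→south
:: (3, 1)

~$ maze.sense dir→south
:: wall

~$ stack.pop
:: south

~$ maze.move dir→north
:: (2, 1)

~$ stack.pop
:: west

~$ maze.move dir→east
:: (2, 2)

~$ stack.pop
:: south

~$ maze.move dir→north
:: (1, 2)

~$ stack.pop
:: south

~$ maze.move dir→north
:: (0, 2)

~$ stack.pop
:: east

~$ maze.move dir→west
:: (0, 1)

~$ stack.pop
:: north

~$ maze.move dir→south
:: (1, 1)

~$ stack.pop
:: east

~$ maze.move dir→west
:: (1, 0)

~$ stack.pop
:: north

~$ maze.move dir→south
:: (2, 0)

~$ stack.pop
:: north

~$ maze.move dir→south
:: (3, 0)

~$ maze.sense dir→south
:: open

~$ stack.push x→south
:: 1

~$ maze.move dir→south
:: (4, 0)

~$ maze.sense dir→south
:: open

~$ stack.push x→south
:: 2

~$ maze.move dir→south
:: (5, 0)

~$ maze.sense dir→east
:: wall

~$ maze.sense dir→south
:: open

~$ stack.push x→south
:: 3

~$ maze.move dir→south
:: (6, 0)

~$ maze.sense dir→east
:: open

~$ stack.push x→east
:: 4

~$ maze.move dir→east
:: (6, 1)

~$ maze.sense dir→east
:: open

~$ stack.push x→east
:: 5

~$ maze.move dir→east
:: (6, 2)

~$ maze.sense dir→north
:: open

~$ stack.push x→north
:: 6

~$ maze.move dir→north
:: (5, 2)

~$ maze.sense dir→north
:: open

~$ stack.push x→north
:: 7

~$ maze.move dir→north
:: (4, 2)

~$ maze.sense dir→east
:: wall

~$ stack.pop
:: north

~$ maze.move dir→south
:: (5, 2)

~$ maze.sense dir→east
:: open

~$ stack.push x→east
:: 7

~$ maze.move dir→east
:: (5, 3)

~$ maze.sense dir→east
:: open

~$ stack.push x→east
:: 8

~$ maze.move dir→east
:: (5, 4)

~$ maze.sense dir→north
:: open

~$ stack.push x→north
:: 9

~$ maze.move dir→north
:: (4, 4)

~$ maze.sense dir→north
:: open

~$ stack.push x→north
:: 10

~$ maze.move dir→north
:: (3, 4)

~$ maze.sense dir→north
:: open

~$ stack.push x→north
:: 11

~$ maze.move dir→north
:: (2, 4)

~$ maze.sense dir→east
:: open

~$ stack.push x→east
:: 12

~$ maze.move dir→east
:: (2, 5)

~$ maze.sense dir→north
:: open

~$ stack.push x→north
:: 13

~$ maze.move dir→north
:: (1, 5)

~$ maze.sense dir→north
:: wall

~$ maze.sense dir→east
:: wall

~$ stack.pop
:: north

~$ maze.move dir→south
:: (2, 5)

~$ maze.sense dir→east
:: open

~$ stack.push x→east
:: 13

~$ maze.move dir→east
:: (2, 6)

~$ maze.sense dir→east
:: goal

~$ maze.move dir→east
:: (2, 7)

Answer: (2, 7)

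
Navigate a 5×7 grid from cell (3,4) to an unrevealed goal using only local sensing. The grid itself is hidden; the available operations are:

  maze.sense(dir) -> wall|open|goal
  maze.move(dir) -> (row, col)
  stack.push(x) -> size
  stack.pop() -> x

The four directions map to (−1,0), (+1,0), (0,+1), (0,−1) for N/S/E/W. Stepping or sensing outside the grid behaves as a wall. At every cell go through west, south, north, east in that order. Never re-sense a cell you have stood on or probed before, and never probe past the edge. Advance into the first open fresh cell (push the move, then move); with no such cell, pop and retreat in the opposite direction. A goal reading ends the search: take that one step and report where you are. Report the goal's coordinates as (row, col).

Step: maze.sense[dir: west]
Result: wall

Step: maze.sense[dir: south]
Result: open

Step: stack.push[x: south]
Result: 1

Step: maze.move[dir: south]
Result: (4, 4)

Step: maze.sense[dir: west]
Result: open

Step: stack.push[x: west]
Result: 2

Step: maze.move[dir: west]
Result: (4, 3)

Step: maze.sense[dir: west]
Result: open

Step: stack.push[x: west]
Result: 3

Step: maze.move[dir: west]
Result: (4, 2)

Step: maze.sense[dir: west]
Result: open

Step: stack.push[x: west]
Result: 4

Step: maze.move[dir: west]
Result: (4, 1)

Step: maze.sense[dir: west]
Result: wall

Step: maze.sense[dir: north]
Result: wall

Step: stack.pop[]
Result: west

Step: maze.move[dir: east]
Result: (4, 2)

Step: maze.sense[dir: north]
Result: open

Step: stack.push[x: north]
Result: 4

Step: maze.move[dir: north]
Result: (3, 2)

Step: maze.sense[dir: north]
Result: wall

Step: stack.pop[]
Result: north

Step: maze.move[dir: south]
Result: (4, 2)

Step: stack.pop[]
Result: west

Step: maze.move[dir: east]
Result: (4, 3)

Step: stack.pop[]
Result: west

Step: maze.move[dir: east]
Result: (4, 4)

Step: maze.sense[dir: east]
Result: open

Step: stack.push[x: east]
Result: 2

Step: maze.move[dir: east]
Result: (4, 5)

Step: maze.sense[dir: north]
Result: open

Step: stack.push[x: north]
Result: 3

Step: maze.move[dir: north]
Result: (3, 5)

Step: maze.sense[dir: north]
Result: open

Step: stack.push[x: north]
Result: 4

Step: maze.move[dir: north]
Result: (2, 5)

Step: maze.sense[dir: west]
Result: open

Step: stack.push[x: west]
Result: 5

Step: maze.move[dir: west]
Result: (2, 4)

Step: maze.sense[dir: west]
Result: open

Step: stack.push[x: west]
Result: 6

Step: maze.move[dir: west]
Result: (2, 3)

Step: maze.sense[dir: north]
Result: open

Step: stack.push[x: north]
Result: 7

Step: maze.move[dir: north]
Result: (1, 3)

Step: maze.sense[dir: west]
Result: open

Step: stack.push[x: west]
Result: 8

Step: maze.move[dir: west]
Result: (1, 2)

Step: maze.sense[dir: west]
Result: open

Step: stack.push[x: west]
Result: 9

Step: maze.move[dir: west]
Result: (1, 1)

Step: maze.sense[dir: west]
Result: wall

Step: maze.sense[dir: south]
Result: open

Step: stack.push[x: south]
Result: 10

Step: maze.move[dir: south]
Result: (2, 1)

Step: maze.sense[dir: west]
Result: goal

Step: maze.move[dir: west]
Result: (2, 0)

Answer: (2, 0)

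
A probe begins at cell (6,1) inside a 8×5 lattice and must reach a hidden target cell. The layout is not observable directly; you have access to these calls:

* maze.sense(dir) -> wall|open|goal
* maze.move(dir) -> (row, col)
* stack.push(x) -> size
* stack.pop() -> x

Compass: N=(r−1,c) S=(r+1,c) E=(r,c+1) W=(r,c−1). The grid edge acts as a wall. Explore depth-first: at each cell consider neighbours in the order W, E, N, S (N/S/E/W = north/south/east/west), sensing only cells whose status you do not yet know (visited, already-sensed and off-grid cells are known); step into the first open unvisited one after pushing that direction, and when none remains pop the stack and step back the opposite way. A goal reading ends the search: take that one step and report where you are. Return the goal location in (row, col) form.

~$ maze.sense dir='west'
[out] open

~$ stack.push x='west'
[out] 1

~$ maze.move dir='west'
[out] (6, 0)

~$ maze.sense dir='north'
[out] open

~$ stack.push x='north'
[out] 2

~$ maze.move dir='north'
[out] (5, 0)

~$ maze.sense dir='east'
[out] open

~$ stack.push x='east'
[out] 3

~$ maze.move dir='east'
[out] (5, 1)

~$ maze.sense dir='east'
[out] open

~$ stack.push x='east'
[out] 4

~$ maze.move dir='east'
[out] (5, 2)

~$ maze.sense dir='east'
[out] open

~$ stack.push x='east'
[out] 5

~$ maze.move dir='east'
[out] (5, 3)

~$ maze.sense dir='east'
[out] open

~$ stack.push x='east'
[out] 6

~$ maze.move dir='east'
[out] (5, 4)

~$ maze.sense dir='north'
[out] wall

~$ maze.sense dir='south'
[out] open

~$ stack.push x='south'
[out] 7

~$ maze.move dir='south'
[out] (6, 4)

~$ maze.sense dir='west'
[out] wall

~$ maze.sense dir='south'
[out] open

~$ stack.push x='south'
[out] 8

~$ maze.move dir='south'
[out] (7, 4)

~$ maze.sense dir='west'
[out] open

~$ stack.push x='west'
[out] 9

~$ maze.move dir='west'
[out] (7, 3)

~$ maze.sense dir='west'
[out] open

~$ stack.push x='west'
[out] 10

~$ maze.move dir='west'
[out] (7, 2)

~$ maze.sense dir='west'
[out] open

~$ stack.push x='west'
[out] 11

~$ maze.move dir='west'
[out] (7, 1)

~$ maze.sense dir='west'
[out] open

~$ stack.push x='west'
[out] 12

~$ maze.move dir='west'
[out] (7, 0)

~$ stack.pop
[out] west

~$ maze.move dir='east'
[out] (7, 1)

~$ stack.pop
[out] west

~$ maze.move dir='east'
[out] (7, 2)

~$ maze.sense dir='north'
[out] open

~$ stack.push x='north'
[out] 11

~$ maze.move dir='north'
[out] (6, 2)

~$ stack.pop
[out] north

~$ maze.move dir='south'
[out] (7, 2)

~$ stack.pop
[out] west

~$ maze.move dir='east'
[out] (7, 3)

~$ stack.pop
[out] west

~$ maze.move dir='east'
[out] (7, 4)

~$ stack.pop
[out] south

~$ maze.move dir='north'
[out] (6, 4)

~$ stack.pop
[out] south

~$ maze.move dir='north'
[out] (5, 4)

~$ stack.pop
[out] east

~$ maze.move dir='west'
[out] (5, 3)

~$ maze.sense dir='north'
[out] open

~$ stack.push x='north'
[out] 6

~$ maze.move dir='north'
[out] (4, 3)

~$ maze.sense dir='west'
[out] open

~$ stack.push x='west'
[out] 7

~$ maze.move dir='west'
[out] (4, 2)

~$ maze.sense dir='west'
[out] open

~$ stack.push x='west'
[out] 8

~$ maze.move dir='west'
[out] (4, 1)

~$ maze.sense dir='west'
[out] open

~$ stack.push x='west'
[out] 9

~$ maze.move dir='west'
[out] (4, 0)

~$ maze.sense dir='north'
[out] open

~$ stack.push x='north'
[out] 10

~$ maze.move dir='north'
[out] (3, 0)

~$ maze.sense dir='east'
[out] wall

~$ maze.sense dir='north'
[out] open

~$ stack.push x='north'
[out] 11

~$ maze.move dir='north'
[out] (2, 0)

~$ maze.sense dir='east'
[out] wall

~$ maze.sense dir='north'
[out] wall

~$ stack.pop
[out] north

~$ maze.move dir='south'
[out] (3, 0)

~$ stack.pop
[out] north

~$ maze.move dir='south'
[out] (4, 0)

~$ stack.pop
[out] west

~$ maze.move dir='east'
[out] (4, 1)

~$ stack.pop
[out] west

~$ maze.move dir='east'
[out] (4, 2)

~$ maze.sense dir='north'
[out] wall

~$ stack.pop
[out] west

~$ maze.move dir='east'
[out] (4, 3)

~$ maze.sense dir='north'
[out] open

~$ stack.push x='north'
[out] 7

~$ maze.move dir='north'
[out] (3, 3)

~$ maze.sense dir='east'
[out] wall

~$ maze.sense dir='north'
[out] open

~$ stack.push x='north'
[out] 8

~$ maze.move dir='north'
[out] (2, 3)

~$ maze.sense dir='west'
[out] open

~$ stack.push x='west'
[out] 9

~$ maze.move dir='west'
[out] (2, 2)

~$ maze.sense dir='north'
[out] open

~$ stack.push x='north'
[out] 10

~$ maze.move dir='north'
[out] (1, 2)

~$ maze.sense dir='west'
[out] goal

~$ maze.move dir='west'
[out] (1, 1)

Answer: (1, 1)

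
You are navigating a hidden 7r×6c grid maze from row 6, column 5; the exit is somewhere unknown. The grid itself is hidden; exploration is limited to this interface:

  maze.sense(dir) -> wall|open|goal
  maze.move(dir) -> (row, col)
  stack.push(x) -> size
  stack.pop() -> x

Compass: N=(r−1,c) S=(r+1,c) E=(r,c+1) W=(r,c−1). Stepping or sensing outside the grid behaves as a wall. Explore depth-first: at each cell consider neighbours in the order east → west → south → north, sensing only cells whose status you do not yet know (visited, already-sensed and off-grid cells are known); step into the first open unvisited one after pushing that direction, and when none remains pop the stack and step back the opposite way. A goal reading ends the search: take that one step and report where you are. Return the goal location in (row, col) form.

# maze.sense(west) -> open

# stack.push(west) -> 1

# maze.move(west) -> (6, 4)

# maze.sense(west) -> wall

# maze.sense(north) -> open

# stack.push(north) -> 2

# maze.move(north) -> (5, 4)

# maze.sense(east) -> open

# stack.push(east) -> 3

# maze.move(east) -> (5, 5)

# maze.sense(north) -> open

# stack.push(north) -> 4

# maze.move(north) -> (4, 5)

# maze.sense(west) -> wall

# maze.sense(north) -> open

# stack.push(north) -> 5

# maze.move(north) -> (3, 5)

# maze.sense(west) -> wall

# maze.sense(north) -> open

# stack.push(north) -> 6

# maze.move(north) -> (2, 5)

# maze.sense(west) -> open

# stack.push(west) -> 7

# maze.move(west) -> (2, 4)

# maze.sense(west) -> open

# stack.push(west) -> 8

# maze.move(west) -> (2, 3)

# maze.sense(west) -> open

# stack.push(west) -> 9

# maze.move(west) -> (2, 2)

# maze.sense(west) -> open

# stack.push(west) -> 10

# maze.move(west) -> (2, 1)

# maze.sense(west) -> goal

# maze.move(west) -> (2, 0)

Answer: (2, 0)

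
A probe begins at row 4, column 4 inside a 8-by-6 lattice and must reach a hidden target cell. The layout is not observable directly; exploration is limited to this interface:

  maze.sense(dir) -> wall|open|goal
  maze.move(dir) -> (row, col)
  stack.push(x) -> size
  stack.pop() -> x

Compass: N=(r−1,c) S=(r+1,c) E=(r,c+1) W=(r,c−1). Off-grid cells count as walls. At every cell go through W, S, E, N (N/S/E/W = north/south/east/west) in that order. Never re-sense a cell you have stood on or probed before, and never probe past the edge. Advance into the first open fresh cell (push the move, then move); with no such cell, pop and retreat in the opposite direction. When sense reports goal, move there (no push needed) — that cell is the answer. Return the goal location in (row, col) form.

$ sense dir→west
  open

$ push x→west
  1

$ move dir→west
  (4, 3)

$ sense dir→west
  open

$ push x→west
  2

$ move dir→west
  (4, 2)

$ sense dir→west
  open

$ push x→west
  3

$ move dir→west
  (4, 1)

$ sense dir→west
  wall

$ sense dir→south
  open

$ push x→south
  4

$ move dir→south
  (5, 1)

$ sense dir→west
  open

$ push x→west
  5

$ move dir→west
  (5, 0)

$ sense dir→south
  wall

$ pop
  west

$ move dir→east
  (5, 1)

$ sense dir→south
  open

$ push x→south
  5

$ move dir→south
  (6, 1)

$ sense dir→south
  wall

$ sense dir→east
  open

$ push x→east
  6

$ move dir→east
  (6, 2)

$ sense dir→south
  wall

$ sense dir→east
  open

$ push x→east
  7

$ move dir→east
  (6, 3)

$ sense dir→south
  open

$ push x→south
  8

$ move dir→south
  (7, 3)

$ sense dir→east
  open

$ push x→east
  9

$ move dir→east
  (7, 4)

$ sense dir→east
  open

$ push x→east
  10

$ move dir→east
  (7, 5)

$ sense dir→north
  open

$ push x→north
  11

$ move dir→north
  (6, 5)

$ sense dir→west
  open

$ push x→west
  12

$ move dir→west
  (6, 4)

$ sense dir→north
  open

$ push x→north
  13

$ move dir→north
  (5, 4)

$ sense dir→west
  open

$ push x→west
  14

$ move dir→west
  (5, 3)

$ sense dir→west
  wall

$ pop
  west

$ move dir→east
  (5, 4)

$ sense dir→east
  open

$ push x→east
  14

$ move dir→east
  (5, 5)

$ sense dir→north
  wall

$ pop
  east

$ move dir→west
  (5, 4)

$ pop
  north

$ move dir→south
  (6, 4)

$ pop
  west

$ move dir→east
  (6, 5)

$ pop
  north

$ move dir→south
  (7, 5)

$ pop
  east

$ move dir→west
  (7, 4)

$ pop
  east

$ move dir→west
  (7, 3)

$ pop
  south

$ move dir→north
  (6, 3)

$ pop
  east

$ move dir→west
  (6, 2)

$ pop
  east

$ move dir→west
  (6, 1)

$ pop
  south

$ move dir→north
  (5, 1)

$ pop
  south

$ move dir→north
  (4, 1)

$ sense dir→north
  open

$ push x→north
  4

$ move dir→north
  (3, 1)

$ sense dir→west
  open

$ push x→west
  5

$ move dir→west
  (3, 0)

$ sense dir→north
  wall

$ pop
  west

$ move dir→east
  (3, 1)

$ sense dir→east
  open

$ push x→east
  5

$ move dir→east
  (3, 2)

$ sense dir→east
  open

$ push x→east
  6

$ move dir→east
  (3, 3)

$ sense dir→east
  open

$ push x→east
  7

$ move dir→east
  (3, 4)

$ sense dir→east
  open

$ push x→east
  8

$ move dir→east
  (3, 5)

$ sense dir→north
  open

$ push x→north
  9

$ move dir→north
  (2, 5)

$ sense dir→west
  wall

$ sense dir→north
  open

$ push x→north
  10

$ move dir→north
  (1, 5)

$ sense dir→west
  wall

$ sense dir→north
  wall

$ pop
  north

$ move dir→south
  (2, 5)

$ pop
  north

$ move dir→south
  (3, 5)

$ pop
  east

$ move dir→west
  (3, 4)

$ pop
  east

$ move dir→west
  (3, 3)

$ sense dir→north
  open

$ push x→north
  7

$ move dir→north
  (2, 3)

$ sense dir→west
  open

$ push x→west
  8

$ move dir→west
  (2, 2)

$ sense dir→west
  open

$ push x→west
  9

$ move dir→west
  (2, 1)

$ sense dir→north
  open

$ push x→north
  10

$ move dir→north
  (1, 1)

$ sense dir→west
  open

$ push x→west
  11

$ move dir→west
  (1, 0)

$ sense dir→north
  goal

$ move dir→north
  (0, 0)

Answer: (0, 0)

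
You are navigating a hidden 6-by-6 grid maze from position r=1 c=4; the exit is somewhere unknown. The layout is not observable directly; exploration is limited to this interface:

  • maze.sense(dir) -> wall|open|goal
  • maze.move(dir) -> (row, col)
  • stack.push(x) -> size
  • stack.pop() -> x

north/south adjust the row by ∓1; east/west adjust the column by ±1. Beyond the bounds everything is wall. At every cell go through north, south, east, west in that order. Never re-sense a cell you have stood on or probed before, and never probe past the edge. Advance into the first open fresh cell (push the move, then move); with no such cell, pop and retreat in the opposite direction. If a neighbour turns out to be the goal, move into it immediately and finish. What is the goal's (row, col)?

CALL maze.sense[north]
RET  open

CALL stack.push[north]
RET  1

CALL maze.move[north]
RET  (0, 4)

CALL maze.sense[east]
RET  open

CALL stack.push[east]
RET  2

CALL maze.move[east]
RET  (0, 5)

CALL maze.sense[south]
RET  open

CALL stack.push[south]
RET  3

CALL maze.move[south]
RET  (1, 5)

CALL maze.sense[south]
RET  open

CALL stack.push[south]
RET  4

CALL maze.move[south]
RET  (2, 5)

CALL maze.sense[south]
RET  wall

CALL maze.sense[west]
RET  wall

CALL stack.pop[]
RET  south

CALL maze.move[north]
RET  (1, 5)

CALL stack.pop[]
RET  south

CALL maze.move[north]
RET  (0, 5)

CALL stack.pop[]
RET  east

CALL maze.move[west]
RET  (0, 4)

CALL maze.sense[west]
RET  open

CALL stack.push[west]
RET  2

CALL maze.move[west]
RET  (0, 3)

CALL maze.sense[south]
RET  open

CALL stack.push[south]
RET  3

CALL maze.move[south]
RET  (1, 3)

CALL maze.sense[south]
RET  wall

CALL maze.sense[west]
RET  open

CALL stack.push[west]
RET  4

CALL maze.move[west]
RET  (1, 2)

CALL maze.sense[north]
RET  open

CALL stack.push[north]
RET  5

CALL maze.move[north]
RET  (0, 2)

CALL maze.sense[west]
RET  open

CALL stack.push[west]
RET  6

CALL maze.move[west]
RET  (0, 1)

CALL maze.sense[south]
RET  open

CALL stack.push[south]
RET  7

CALL maze.move[south]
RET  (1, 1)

CALL maze.sense[south]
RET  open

CALL stack.push[south]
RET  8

CALL maze.move[south]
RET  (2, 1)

CALL maze.sense[south]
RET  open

CALL stack.push[south]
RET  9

CALL maze.move[south]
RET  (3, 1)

CALL maze.sense[south]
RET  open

CALL stack.push[south]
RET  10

CALL maze.move[south]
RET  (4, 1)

CALL maze.sense[south]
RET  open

CALL stack.push[south]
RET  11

CALL maze.move[south]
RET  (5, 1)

CALL maze.sense[east]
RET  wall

CALL maze.sense[west]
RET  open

CALL stack.push[west]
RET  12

CALL maze.move[west]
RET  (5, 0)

CALL maze.sense[north]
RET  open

CALL stack.push[north]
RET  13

CALL maze.move[north]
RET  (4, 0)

CALL maze.sense[north]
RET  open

CALL stack.push[north]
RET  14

CALL maze.move[north]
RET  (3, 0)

CALL maze.sense[north]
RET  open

CALL stack.push[north]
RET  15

CALL maze.move[north]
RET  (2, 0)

CALL maze.sense[north]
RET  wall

CALL stack.pop[]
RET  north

CALL maze.move[south]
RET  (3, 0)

CALL stack.pop[]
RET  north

CALL maze.move[south]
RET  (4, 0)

CALL stack.pop[]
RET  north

CALL maze.move[south]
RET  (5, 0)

CALL stack.pop[]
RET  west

CALL maze.move[east]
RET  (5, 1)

CALL stack.pop[]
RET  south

CALL maze.move[north]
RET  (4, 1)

CALL maze.sense[east]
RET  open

CALL stack.push[east]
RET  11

CALL maze.move[east]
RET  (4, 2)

CALL maze.sense[north]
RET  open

CALL stack.push[north]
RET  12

CALL maze.move[north]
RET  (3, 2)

CALL maze.sense[north]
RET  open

CALL stack.push[north]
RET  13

CALL maze.move[north]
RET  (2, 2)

CALL stack.pop[]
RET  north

CALL maze.move[south]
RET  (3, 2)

CALL maze.sense[east]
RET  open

CALL stack.push[east]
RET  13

CALL maze.move[east]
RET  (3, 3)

CALL maze.sense[south]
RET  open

CALL stack.push[south]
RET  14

CALL maze.move[south]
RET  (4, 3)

CALL maze.sense[south]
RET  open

CALL stack.push[south]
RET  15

CALL maze.move[south]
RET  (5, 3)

CALL maze.sense[east]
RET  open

CALL stack.push[east]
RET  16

CALL maze.move[east]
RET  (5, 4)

CALL maze.sense[north]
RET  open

CALL stack.push[north]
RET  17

CALL maze.move[north]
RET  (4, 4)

CALL maze.sense[north]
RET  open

CALL stack.push[north]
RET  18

CALL maze.move[north]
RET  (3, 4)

CALL stack.pop[]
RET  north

CALL maze.move[south]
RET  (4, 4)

CALL maze.sense[east]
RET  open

CALL stack.push[east]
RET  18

CALL maze.move[east]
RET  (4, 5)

CALL maze.sense[south]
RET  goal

CALL maze.move[south]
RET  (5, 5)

Answer: (5, 5)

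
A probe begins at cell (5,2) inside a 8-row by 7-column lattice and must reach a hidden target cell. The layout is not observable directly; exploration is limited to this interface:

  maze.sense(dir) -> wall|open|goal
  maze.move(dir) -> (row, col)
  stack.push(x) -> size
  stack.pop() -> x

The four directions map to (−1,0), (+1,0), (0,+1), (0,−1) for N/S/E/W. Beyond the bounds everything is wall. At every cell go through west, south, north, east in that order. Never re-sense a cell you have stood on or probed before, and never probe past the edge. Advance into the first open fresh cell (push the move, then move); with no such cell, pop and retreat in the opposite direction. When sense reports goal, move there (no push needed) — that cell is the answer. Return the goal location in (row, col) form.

-> maze.sense(dir→west)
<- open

-> stack.push(x→west)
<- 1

-> maze.move(dir→west)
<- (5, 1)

-> maze.sense(dir→west)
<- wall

-> maze.sense(dir→south)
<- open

-> stack.push(x→south)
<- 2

-> maze.move(dir→south)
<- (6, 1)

-> maze.sense(dir→west)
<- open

-> stack.push(x→west)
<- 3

-> maze.move(dir→west)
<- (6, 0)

-> maze.sense(dir→south)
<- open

-> stack.push(x→south)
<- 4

-> maze.move(dir→south)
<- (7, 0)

-> maze.sense(dir→east)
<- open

-> stack.push(x→east)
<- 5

-> maze.move(dir→east)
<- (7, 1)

-> maze.sense(dir→east)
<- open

-> stack.push(x→east)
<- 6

-> maze.move(dir→east)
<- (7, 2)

-> maze.sense(dir→north)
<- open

-> stack.push(x→north)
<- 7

-> maze.move(dir→north)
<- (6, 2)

-> maze.sense(dir→east)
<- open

-> stack.push(x→east)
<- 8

-> maze.move(dir→east)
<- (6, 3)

-> maze.sense(dir→south)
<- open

-> stack.push(x→south)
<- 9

-> maze.move(dir→south)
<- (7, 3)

-> maze.sense(dir→east)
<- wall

-> stack.pop()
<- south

-> maze.move(dir→north)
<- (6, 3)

-> maze.sense(dir→north)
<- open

-> stack.push(x→north)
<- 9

-> maze.move(dir→north)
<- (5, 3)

-> maze.sense(dir→north)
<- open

-> stack.push(x→north)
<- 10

-> maze.move(dir→north)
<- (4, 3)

-> maze.sense(dir→west)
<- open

-> stack.push(x→west)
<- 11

-> maze.move(dir→west)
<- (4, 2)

-> maze.sense(dir→west)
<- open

-> stack.push(x→west)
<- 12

-> maze.move(dir→west)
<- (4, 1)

-> maze.sense(dir→west)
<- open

-> stack.push(x→west)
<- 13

-> maze.move(dir→west)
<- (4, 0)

-> maze.sense(dir→north)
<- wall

-> stack.pop()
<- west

-> maze.move(dir→east)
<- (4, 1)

-> maze.sense(dir→north)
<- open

-> stack.push(x→north)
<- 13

-> maze.move(dir→north)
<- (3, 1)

-> maze.sense(dir→north)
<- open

-> stack.push(x→north)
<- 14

-> maze.move(dir→north)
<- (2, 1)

-> maze.sense(dir→west)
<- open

-> stack.push(x→west)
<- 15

-> maze.move(dir→west)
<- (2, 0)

-> maze.sense(dir→north)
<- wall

-> stack.pop()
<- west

-> maze.move(dir→east)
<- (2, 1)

-> maze.sense(dir→north)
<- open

-> stack.push(x→north)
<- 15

-> maze.move(dir→north)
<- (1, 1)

-> maze.sense(dir→north)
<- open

-> stack.push(x→north)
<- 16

-> maze.move(dir→north)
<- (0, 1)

-> maze.sense(dir→west)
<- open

-> stack.push(x→west)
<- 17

-> maze.move(dir→west)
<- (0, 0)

-> stack.pop()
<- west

-> maze.move(dir→east)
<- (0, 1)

-> maze.sense(dir→east)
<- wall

-> stack.pop()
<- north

-> maze.move(dir→south)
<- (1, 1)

-> maze.sense(dir→east)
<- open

-> stack.push(x→east)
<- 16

-> maze.move(dir→east)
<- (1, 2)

-> maze.sense(dir→south)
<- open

-> stack.push(x→south)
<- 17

-> maze.move(dir→south)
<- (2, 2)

-> maze.sense(dir→south)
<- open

-> stack.push(x→south)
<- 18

-> maze.move(dir→south)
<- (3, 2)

-> maze.sense(dir→east)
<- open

-> stack.push(x→east)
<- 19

-> maze.move(dir→east)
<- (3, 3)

-> maze.sense(dir→north)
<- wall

-> maze.sense(dir→east)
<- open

-> stack.push(x→east)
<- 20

-> maze.move(dir→east)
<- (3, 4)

-> maze.sense(dir→south)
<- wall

-> maze.sense(dir→north)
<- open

-> stack.push(x→north)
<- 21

-> maze.move(dir→north)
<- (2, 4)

-> maze.sense(dir→north)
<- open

-> stack.push(x→north)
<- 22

-> maze.move(dir→north)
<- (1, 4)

-> maze.sense(dir→west)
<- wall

-> maze.sense(dir→north)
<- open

-> stack.push(x→north)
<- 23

-> maze.move(dir→north)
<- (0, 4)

-> maze.sense(dir→west)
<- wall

-> maze.sense(dir→east)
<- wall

-> stack.pop()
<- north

-> maze.move(dir→south)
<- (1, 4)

-> maze.sense(dir→east)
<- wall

-> stack.pop()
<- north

-> maze.move(dir→south)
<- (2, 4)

-> maze.sense(dir→east)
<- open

-> stack.push(x→east)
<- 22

-> maze.move(dir→east)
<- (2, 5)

-> maze.sense(dir→south)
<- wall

-> maze.sense(dir→east)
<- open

-> stack.push(x→east)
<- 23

-> maze.move(dir→east)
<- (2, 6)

-> maze.sense(dir→south)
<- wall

-> maze.sense(dir→north)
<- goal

-> maze.move(dir→north)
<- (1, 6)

Answer: (1, 6)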